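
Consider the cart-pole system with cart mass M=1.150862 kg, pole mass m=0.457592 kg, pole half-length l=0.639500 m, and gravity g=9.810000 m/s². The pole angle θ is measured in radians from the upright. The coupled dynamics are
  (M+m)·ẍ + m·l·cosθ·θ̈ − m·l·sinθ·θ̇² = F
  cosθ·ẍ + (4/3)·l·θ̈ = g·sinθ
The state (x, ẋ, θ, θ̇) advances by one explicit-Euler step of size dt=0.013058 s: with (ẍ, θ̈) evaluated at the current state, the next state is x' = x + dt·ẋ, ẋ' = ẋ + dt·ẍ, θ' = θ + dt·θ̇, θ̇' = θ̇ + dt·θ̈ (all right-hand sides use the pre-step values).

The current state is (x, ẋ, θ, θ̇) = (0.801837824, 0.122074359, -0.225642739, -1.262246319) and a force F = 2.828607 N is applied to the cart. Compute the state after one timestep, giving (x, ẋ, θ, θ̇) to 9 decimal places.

(0.803431871, 0.157288838, -0.242125151, -1.336110776)

sinθ=-0.223732854, cosθ=0.974650507
temp = (F + m·l·θ̇²·sinθ)/(M+m) = (2.828607 + -0.104312646)/1.608454 = 1.693734701
θ̈ = (g·sinθ − cosθ·temp)/(l·(4/3 − m·cos²θ/(M+m))) = -5.656643958
ẍ = temp − m·l·θ̈·cosθ/(M+m) = 2.696774311
Euler: x'=0.801837824+0.013058·0.122074359=0.803431871, ẋ'=0.122074359+0.013058·2.696774311=0.157288838
       θ'=-0.225642739+0.013058·-1.262246319=-0.242125151, θ̇'=-1.262246319+0.013058·-5.656643958=-1.336110776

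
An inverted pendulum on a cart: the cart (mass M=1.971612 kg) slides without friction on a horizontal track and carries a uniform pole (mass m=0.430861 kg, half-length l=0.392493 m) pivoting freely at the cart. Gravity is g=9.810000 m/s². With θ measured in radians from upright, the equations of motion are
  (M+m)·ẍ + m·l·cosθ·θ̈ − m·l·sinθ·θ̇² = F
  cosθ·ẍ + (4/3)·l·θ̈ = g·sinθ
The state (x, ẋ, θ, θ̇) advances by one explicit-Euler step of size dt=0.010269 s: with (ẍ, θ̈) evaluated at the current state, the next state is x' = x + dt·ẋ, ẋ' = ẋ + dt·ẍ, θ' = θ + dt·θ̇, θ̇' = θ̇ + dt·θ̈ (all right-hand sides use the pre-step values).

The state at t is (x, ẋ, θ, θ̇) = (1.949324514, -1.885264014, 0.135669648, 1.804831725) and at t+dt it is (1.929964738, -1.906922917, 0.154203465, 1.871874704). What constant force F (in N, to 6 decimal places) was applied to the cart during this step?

ẍ = (ẋ'−ẋ)/dt = (-1.906922917−-1.885264014)/0.010269 = -2.109154
θ̈ = (θ̇'−θ̇)/dt = (1.871874704−1.804831725)/0.010269 = 6.528676
sinθ=0.135254, cosθ=0.990811
F = (M+m)·ẍ + m·l·cosθ·θ̈ − m·l·sinθ·θ̇² = -5.067186 + 1.093919 − 0.074506 = -4.047773

F = -4.047773 N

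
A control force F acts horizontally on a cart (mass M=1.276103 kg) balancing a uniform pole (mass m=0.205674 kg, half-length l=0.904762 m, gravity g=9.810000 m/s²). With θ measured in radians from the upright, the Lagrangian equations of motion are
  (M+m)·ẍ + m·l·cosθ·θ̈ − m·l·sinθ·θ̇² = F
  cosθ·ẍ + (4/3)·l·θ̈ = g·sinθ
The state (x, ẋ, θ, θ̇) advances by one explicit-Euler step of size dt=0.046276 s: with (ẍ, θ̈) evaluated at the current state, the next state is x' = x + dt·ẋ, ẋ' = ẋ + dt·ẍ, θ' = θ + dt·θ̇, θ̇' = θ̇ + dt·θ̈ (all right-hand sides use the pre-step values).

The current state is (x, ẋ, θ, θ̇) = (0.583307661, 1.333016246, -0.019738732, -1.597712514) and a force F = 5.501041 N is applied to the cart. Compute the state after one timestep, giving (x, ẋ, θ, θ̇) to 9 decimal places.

sinθ=-0.019737450, cosθ=0.999805198
temp = (F + m·l·θ̇²·sinθ)/(M+m) = (5.501041 + -0.009375665)/1.481777 = 3.706134820
θ̈ = (g·sinθ − cosθ·temp)/(l·(4/3 − m·cos²θ/(M+m))) = -3.607496531
ẍ = temp − m·l·θ̈·cosθ/(M+m) = 4.159086849
Euler: x'=0.583307661+0.046276·1.333016246=0.644994321, ẋ'=1.333016246+0.046276·4.159086849=1.525482149
       θ'=-0.019738732+0.046276·-1.597712514=-0.093674476, θ̇'=-1.597712514+0.046276·-3.607496531=-1.764653023

(0.644994321, 1.525482149, -0.093674476, -1.764653023)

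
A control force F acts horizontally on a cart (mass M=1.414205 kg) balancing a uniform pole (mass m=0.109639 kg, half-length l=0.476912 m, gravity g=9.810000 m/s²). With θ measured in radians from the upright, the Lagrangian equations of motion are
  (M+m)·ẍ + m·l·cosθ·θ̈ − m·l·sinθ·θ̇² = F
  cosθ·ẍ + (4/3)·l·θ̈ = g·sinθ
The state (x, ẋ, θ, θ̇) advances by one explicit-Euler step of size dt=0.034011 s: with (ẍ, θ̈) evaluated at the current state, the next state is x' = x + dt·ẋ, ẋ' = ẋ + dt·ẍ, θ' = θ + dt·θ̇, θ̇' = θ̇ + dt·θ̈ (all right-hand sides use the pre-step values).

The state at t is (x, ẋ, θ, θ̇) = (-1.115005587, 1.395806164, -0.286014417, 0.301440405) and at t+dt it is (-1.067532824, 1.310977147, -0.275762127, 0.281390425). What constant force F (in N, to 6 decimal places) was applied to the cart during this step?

ẍ = (ẋ'−ẋ)/dt = (1.310977147−1.395806164)/0.034011 = -2.494164
θ̈ = (θ̇'−θ̇)/dt = (0.281390425−0.301440405)/0.034011 = -0.589515
sinθ=-0.282131, cosθ=0.959376
F = (M+m)·ẍ + m·l·cosθ·θ̈ − m·l·sinθ·θ̇² = -3.800717 + -0.029572 − -0.001340 = -3.828949

F = -3.828949 N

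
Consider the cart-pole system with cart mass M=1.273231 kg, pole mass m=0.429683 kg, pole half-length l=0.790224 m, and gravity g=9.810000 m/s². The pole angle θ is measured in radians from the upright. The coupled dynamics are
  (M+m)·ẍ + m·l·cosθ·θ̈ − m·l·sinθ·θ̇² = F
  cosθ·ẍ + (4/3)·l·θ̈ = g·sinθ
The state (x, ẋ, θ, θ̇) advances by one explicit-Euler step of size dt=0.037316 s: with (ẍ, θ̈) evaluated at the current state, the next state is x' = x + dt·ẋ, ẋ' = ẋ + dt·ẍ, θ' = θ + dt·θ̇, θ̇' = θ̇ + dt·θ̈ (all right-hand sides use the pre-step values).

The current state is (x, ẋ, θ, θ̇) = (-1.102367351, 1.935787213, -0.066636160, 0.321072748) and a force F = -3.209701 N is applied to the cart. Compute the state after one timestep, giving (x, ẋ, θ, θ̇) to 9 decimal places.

(-1.030131515, 1.854733819, -0.054655009, 0.374694942)

sinθ=-0.066586856, cosθ=0.997780633
temp = (F + m·l·θ̇²·sinθ)/(M+m) = (-3.209701 + -0.002330740)/1.702914 = -1.886197271
θ̈ = (g·sinθ − cosθ·temp)/(l·(4/3 − m·cos²θ/(M+m))) = 1.436975926
ẍ = temp − m·l·θ̈·cosθ/(M+m) = -2.172081524
Euler: x'=-1.102367351+0.037316·1.935787213=-1.030131515, ẋ'=1.935787213+0.037316·-2.172081524=1.854733819
       θ'=-0.066636160+0.037316·0.321072748=-0.054655009, θ̇'=0.321072748+0.037316·1.436975926=0.374694942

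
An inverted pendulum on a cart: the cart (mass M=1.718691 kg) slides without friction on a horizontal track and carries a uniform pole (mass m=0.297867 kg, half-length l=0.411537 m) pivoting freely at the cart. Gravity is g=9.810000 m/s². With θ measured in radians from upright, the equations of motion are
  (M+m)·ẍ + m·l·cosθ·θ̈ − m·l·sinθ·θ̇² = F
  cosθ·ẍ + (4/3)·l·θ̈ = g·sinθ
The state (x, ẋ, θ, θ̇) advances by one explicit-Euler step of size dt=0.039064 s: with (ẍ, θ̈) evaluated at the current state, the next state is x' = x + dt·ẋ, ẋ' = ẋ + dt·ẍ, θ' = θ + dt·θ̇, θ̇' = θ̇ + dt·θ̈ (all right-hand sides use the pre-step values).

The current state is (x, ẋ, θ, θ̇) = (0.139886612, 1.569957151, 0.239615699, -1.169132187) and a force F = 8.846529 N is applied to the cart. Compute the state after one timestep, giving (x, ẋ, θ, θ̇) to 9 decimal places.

(0.201215418, 1.751265967, 0.193944719, -1.324367058)

sinθ=0.237329323, cosθ=0.971429252
temp = (F + m·l·θ̇²·sinθ)/(M+m) = (8.846529 + 0.039765817)/2.016558 = 4.406664632
θ̈ = (g·sinθ − cosθ·temp)/(l·(4/3 − m·cos²θ/(M+m))) = -3.973860093
ẍ = temp − m·l·θ̈·cosθ/(M+m) = 4.641327466
Euler: x'=0.139886612+0.039064·1.569957151=0.201215418, ẋ'=1.569957151+0.039064·4.641327466=1.751265967
       θ'=0.239615699+0.039064·-1.169132187=0.193944719, θ̇'=-1.169132187+0.039064·-3.973860093=-1.324367058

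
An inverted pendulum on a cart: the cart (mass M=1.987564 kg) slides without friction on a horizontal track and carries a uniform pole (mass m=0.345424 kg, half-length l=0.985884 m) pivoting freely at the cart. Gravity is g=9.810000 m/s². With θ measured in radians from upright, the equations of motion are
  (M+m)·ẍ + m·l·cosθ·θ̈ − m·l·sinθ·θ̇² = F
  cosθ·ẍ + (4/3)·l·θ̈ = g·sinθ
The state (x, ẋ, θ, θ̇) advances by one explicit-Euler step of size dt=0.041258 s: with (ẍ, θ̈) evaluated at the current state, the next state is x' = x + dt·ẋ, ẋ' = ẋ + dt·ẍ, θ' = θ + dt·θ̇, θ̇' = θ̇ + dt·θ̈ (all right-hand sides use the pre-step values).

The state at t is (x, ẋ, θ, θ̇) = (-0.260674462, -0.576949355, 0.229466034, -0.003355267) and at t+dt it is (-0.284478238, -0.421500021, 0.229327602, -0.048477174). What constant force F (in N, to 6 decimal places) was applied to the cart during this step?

F = 8.427408 N

ẍ = (ẋ'−ẋ)/dt = (-0.421500021−-0.576949355)/0.041258 = 3.767738
θ̈ = (θ̇'−θ̇)/dt = (-0.048477174−-0.003355267)/0.041258 = -1.093652
sinθ=0.227458, cosθ=0.973788
F = (M+m)·ẍ + m·l·cosθ·θ̈ − m·l·sinθ·θ̇² = 8.790088 + -0.362679 − 0.000001 = 8.427408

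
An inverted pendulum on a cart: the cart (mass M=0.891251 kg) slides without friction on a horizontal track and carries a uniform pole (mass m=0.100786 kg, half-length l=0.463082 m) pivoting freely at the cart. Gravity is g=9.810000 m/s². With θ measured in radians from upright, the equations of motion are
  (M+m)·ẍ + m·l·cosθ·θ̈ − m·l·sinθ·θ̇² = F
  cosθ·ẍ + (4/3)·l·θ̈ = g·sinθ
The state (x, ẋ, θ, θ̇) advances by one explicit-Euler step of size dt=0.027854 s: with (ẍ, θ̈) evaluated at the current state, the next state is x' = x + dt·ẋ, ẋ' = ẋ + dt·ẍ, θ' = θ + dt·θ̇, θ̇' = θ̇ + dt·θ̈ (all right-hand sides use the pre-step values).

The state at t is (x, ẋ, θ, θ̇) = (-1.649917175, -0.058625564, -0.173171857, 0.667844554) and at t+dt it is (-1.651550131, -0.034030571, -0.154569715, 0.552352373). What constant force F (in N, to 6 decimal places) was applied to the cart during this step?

F = 0.688928 N

ẍ = (ẋ'−ẋ)/dt = (-0.034030571−-0.058625564)/0.027854 = 0.882997
θ̈ = (θ̇'−θ̇)/dt = (0.552352373−0.667844554)/0.027854 = -4.146341
sinθ=-0.172308, cosθ=0.985043
F = (M+m)·ẍ + m·l·cosθ·θ̈ − m·l·sinθ·θ̇² = 0.875966 + -0.190624 − -0.003587 = 0.688928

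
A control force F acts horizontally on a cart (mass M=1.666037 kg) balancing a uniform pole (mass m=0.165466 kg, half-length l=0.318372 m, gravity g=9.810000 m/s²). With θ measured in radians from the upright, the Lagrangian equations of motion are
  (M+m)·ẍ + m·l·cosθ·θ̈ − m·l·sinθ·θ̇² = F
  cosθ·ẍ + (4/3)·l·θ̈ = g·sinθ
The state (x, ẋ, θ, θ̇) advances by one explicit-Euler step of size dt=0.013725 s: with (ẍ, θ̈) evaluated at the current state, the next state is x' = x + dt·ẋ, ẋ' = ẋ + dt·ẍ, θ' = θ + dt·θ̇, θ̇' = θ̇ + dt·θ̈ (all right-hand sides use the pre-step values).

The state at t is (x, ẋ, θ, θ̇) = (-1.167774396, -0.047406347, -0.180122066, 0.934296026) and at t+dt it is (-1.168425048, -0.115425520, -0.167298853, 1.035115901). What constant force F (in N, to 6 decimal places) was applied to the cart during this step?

F = -8.687724 N

ẍ = (ẋ'−ẋ)/dt = (-0.115425520−-0.047406347)/0.013725 = -4.955860
θ̈ = (θ̇'−θ̇)/dt = (1.035115901−0.934296026)/0.013725 = 7.345710
sinθ=-0.179150, cosθ=0.983822
F = (M+m)·ẍ + m·l·cosθ·θ̈ − m·l·sinθ·θ̇² = -9.076672 + 0.380710 − -0.008238 = -8.687724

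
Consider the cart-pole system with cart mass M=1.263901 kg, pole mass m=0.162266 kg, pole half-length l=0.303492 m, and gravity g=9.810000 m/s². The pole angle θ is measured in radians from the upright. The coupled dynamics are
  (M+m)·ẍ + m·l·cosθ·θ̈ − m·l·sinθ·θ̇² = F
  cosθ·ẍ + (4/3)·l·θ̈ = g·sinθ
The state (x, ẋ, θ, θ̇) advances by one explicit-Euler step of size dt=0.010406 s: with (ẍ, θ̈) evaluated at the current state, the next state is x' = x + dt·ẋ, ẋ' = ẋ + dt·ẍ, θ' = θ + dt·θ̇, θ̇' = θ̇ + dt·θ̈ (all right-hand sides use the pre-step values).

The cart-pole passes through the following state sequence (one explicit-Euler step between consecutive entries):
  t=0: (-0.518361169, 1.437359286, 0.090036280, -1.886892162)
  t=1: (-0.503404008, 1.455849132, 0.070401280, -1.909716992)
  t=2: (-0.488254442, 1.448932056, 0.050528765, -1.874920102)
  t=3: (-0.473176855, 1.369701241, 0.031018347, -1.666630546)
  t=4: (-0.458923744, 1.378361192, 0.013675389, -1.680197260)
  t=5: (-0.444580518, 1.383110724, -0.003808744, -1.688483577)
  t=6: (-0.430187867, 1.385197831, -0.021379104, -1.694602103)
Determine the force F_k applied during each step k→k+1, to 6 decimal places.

F_0 = 2.410731 N
F_1 = -0.796367 N
F_2 = -9.883042 N
F_3 = 1.118451 N
F_4 = 0.609822 N
F_5 = 0.257622 N

step 0→1:
  ẍ = (ẋ'−ẋ)/dt = (1.455849132−1.437359286)/0.010406 = 1.776845
  θ̈ = (θ̇'−θ̇)/dt = (-1.909716992−-1.886892162)/0.010406 = -2.193430
  sinθ=0.089915, cosθ=0.995949
  F = (M+m)·ẍ + m·l·cosθ·θ̈ − m·l·sinθ·θ̇² = 2.534077 + -0.107581 − 0.015765 = 2.410731
step 1→2:
  ẍ = (ẋ'−ẋ)/dt = (1.448932056−1.455849132)/0.010406 = -0.664720
  θ̈ = (θ̇'−θ̇)/dt = (-1.874920102−-1.909716992)/0.010406 = 3.343926
  sinθ=0.070343, cosθ=0.997523
  F = (M+m)·ẍ + m·l·cosθ·θ̈ − m·l·sinθ·θ̇² = -0.948002 + 0.164268 − 0.012634 = -0.796367
step 2→3:
  ẍ = (ẋ'−ẋ)/dt = (1.369701241−1.448932056)/0.010406 = -7.613955
  θ̈ = (θ̇'−θ̇)/dt = (-1.666630546−-1.874920102)/0.010406 = 20.016294
  sinθ=0.050507, cosθ=0.998724
  F = (M+m)·ẍ + m·l·cosθ·θ̈ − m·l·sinθ·θ̇² = -10.858771 + 0.984473 − 0.008744 = -9.883042
step 3→4:
  ẍ = (ẋ'−ẋ)/dt = (1.378361192−1.369701241)/0.010406 = 0.832208
  θ̈ = (θ̇'−θ̇)/dt = (-1.680197260−-1.666630546)/0.010406 = -1.303740
  sinθ=0.031013, cosθ=0.999519
  F = (M+m)·ẍ + m·l·cosθ·θ̈ − m·l·sinθ·θ̇² = 1.186867 + -0.064174 − 0.004242 = 1.118451
step 4→5:
  ẍ = (ẋ'−ẋ)/dt = (1.383110724−1.378361192)/0.010406 = 0.456422
  θ̈ = (θ̇'−θ̇)/dt = (-1.688483577−-1.680197260)/0.010406 = -0.796302
  sinθ=0.013675, cosθ=0.999906
  F = (M+m)·ẍ + m·l·cosθ·θ̈ − m·l·sinθ·θ̇² = 0.650935 + -0.039211 − 0.001901 = 0.609822
step 5→6:
  ẍ = (ẋ'−ẋ)/dt = (1.385197831−1.383110724)/0.010406 = 0.200568
  θ̈ = (θ̇'−θ̇)/dt = (-1.694602103−-1.688483577)/0.010406 = -0.587981
  sinθ=-0.003809, cosθ=0.999993
  F = (M+m)·ẍ + m·l·cosθ·θ̈ − m·l·sinθ·θ̇² = 0.286043 + -0.028956 − -0.000535 = 0.257622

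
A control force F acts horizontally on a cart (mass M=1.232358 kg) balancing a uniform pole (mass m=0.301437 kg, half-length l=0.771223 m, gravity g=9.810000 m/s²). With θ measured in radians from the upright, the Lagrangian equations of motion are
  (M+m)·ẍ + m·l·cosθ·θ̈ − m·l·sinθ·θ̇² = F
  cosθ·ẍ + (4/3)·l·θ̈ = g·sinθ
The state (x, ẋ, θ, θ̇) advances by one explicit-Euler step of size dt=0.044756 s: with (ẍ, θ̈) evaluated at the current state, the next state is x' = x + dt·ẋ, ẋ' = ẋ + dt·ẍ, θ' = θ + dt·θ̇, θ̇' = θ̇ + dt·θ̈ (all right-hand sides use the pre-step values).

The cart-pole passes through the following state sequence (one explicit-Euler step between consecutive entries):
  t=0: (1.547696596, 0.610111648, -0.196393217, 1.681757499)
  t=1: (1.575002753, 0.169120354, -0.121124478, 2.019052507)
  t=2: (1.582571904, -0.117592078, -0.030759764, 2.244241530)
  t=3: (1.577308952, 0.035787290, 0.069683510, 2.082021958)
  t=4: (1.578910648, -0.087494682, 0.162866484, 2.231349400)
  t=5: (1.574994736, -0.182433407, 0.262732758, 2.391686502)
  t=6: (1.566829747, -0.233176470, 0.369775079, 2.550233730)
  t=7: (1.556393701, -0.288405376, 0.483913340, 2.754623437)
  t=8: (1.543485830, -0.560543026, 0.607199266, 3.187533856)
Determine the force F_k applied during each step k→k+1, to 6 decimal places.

step 0→1:
  ẍ = (ẋ'−ẋ)/dt = (0.169120354−0.610111648)/0.044756 = -9.853233
  θ̈ = (θ̇'−θ̇)/dt = (2.019052507−1.681757499)/0.044756 = 7.536308
  sinθ=-0.195133, cosθ=0.980777
  F = (M+m)·ẍ + m·l·cosθ·θ̈ − m·l·sinθ·θ̇² = -15.112839 + 1.718325 − -0.128302 = -13.266212
step 1→2:
  ẍ = (ẋ'−ẋ)/dt = (-0.117592078−0.169120354)/0.044756 = -6.406123
  θ̈ = (θ̇'−θ̇)/dt = (2.244241530−2.019052507)/0.044756 = 5.031482
  sinθ=-0.120829, cosθ=0.992673
  F = (M+m)·ẍ + m·l·cosθ·θ̈ − m·l·sinθ·θ̇² = -9.825679 + 1.161125 − -0.114509 = -8.550045
step 2→3:
  ẍ = (ẋ'−ẋ)/dt = (0.035787290−-0.117592078)/0.044756 = 3.427012
  θ̈ = (θ̇'−θ̇)/dt = (2.082021958−2.244241530)/0.044756 = -3.624532
  sinθ=-0.030755, cosθ=0.999527
  F = (M+m)·ẍ + m·l·cosθ·θ̈ − m·l·sinθ·θ̇² = 5.256335 + -0.842215 − -0.036011 = 4.450130
step 3→4:
  ẍ = (ẋ'−ẋ)/dt = (-0.087494682−0.035787290)/0.044756 = -2.754535
  θ̈ = (θ̇'−θ̇)/dt = (2.231349400−2.082021958)/0.044756 = 3.336479
  sinθ=0.069627, cosθ=0.997573
  F = (M+m)·ẍ + m·l·cosθ·θ̈ − m·l·sinθ·θ̇² = -4.224892 + 0.773766 − 0.070166 = -3.521292
step 4→5:
  ẍ = (ẋ'−ẋ)/dt = (-0.182433407−-0.087494682)/0.044756 = -2.121251
  θ̈ = (θ̇'−θ̇)/dt = (2.391686502−2.231349400)/0.044756 = 3.582472
  sinθ=0.162147, cosθ=0.986767
  F = (M+m)·ẍ + m·l·cosθ·θ̈ − m·l·sinθ·θ̇² = -3.253565 + 0.821814 − 0.187682 = -2.619432
step 5→6:
  ẍ = (ẋ'−ẋ)/dt = (-0.233176470−-0.182433407)/0.044756 = -1.133771
  θ̈ = (θ̇'−θ̇)/dt = (2.550233730−2.391686502)/0.044756 = 3.542480
  sinθ=0.259720, cosθ=0.965684
  F = (M+m)·ẍ + m·l·cosθ·θ̈ − m·l·sinθ·θ̇² = -1.738973 + 0.795278 − 0.345375 = -1.289070
step 6→7:
  ẍ = (ẋ'−ẋ)/dt = (-0.288405376−-0.233176470)/0.044756 = -1.234000
  θ̈ = (θ̇'−θ̇)/dt = (2.754623437−2.550233730)/0.044756 = 4.566755
  sinθ=0.361406, cosθ=0.932409
  F = (M+m)·ẍ + m·l·cosθ·θ̈ − m·l·sinθ·θ̇² = -1.892703 + 0.989898 − 0.546426 = -1.449231
step 7→8:
  ẍ = (ẋ'−ẋ)/dt = (-0.560543026−-0.288405376)/0.044756 = -6.080473
  θ̈ = (θ̇'−θ̇)/dt = (3.187533856−2.754623437)/0.044756 = 9.672679
  sinθ=0.465247, cosθ=0.885181
  F = (M+m)·ẍ + m·l·cosθ·θ̈ − m·l·sinθ·θ̇² = -9.326199 + 1.990469 − 0.820700 = -8.156430

F_0 = -13.266212 N
F_1 = -8.550045 N
F_2 = 4.450130 N
F_3 = -3.521292 N
F_4 = -2.619432 N
F_5 = -1.289070 N
F_6 = -1.449231 N
F_7 = -8.156430 N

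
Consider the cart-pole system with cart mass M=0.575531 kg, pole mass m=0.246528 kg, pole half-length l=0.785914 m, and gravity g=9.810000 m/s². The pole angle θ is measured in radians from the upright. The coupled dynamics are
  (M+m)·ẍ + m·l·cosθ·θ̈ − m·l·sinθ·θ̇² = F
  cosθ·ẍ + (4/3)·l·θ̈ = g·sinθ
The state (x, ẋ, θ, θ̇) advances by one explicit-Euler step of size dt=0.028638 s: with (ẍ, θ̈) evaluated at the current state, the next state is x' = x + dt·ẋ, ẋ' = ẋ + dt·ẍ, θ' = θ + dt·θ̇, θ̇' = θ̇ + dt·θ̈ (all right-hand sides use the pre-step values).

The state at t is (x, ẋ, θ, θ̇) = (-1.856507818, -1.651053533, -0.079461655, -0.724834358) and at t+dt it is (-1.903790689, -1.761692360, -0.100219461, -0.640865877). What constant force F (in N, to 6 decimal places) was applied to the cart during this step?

ẍ = (ẋ'−ẋ)/dt = (-1.761692360−-1.651053533)/0.028638 = -3.863357
θ̈ = (θ̇'−θ̇)/dt = (-0.640865877−-0.724834358)/0.028638 = 2.932065
sinθ=-0.079378, cosθ=0.996845
F = (M+m)·ẍ + m·l·cosθ·θ̈ − m·l·sinθ·θ̇² = -3.175908 + 0.566295 − -0.008080 = -2.601533

F = -2.601533 N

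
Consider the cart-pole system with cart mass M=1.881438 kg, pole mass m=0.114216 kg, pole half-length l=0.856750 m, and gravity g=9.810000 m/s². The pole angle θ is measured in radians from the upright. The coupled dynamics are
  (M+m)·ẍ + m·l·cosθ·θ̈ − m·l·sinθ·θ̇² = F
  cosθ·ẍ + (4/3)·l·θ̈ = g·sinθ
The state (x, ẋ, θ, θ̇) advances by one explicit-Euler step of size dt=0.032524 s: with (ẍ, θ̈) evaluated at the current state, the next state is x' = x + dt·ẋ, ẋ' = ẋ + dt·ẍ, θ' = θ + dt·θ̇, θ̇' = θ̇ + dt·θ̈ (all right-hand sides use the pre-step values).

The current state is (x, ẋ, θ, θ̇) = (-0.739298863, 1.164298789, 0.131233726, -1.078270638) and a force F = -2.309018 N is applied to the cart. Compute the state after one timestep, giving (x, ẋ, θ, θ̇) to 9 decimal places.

(-0.701431209, 1.123408533, 0.096164052, -1.006233822)

sinθ=0.130857359, cosθ=0.991401206
temp = (F + m·l·θ̇²·sinθ)/(M+m) = (-2.309018 + 0.014887945)/1.995654 = -1.149563028
θ̈ = (g·sinθ − cosθ·temp)/(l·(4/3 − m·cos²θ/(M+m))) = 2.214881796
ẍ = temp − m·l·θ̈·cosθ/(M+m) = -1.257233299
Euler: x'=-0.739298863+0.032524·1.164298789=-0.701431209, ẋ'=1.164298789+0.032524·-1.257233299=1.123408533
       θ'=0.131233726+0.032524·-1.078270638=0.096164052, θ̇'=-1.078270638+0.032524·2.214881796=-1.006233822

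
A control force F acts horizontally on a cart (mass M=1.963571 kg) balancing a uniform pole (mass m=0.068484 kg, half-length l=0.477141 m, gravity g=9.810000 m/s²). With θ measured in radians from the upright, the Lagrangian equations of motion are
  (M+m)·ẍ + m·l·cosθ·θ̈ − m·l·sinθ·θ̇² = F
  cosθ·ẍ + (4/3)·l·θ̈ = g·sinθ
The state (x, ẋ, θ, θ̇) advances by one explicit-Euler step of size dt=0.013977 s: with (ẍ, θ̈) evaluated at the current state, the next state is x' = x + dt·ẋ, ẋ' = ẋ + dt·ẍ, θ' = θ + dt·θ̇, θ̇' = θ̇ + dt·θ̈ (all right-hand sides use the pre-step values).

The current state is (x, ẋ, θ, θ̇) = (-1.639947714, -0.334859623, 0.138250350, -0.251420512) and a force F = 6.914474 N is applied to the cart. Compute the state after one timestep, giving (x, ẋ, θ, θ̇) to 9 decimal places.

sinθ=0.137810371, cosθ=0.990458632
temp = (F + m·l·θ̇²·sinθ)/(M+m) = (6.914474 + 0.000284655)/2.032055 = 3.402840305
θ̈ = (g·sinθ − cosθ·temp)/(l·(4/3 − m·cos²θ/(M+m))) = -3.253402583
ẍ = temp − m·l·θ̈·cosθ/(M+m) = 3.454657577
Euler: x'=-1.639947714+0.013977·-0.334859623=-1.644628047, ẋ'=-0.334859623+0.013977·3.454657577=-0.286573874
       θ'=0.138250350+0.013977·-0.251420512=0.134736246, θ̇'=-0.251420512+0.013977·-3.253402583=-0.296893320

(-1.644628047, -0.286573874, 0.134736246, -0.296893320)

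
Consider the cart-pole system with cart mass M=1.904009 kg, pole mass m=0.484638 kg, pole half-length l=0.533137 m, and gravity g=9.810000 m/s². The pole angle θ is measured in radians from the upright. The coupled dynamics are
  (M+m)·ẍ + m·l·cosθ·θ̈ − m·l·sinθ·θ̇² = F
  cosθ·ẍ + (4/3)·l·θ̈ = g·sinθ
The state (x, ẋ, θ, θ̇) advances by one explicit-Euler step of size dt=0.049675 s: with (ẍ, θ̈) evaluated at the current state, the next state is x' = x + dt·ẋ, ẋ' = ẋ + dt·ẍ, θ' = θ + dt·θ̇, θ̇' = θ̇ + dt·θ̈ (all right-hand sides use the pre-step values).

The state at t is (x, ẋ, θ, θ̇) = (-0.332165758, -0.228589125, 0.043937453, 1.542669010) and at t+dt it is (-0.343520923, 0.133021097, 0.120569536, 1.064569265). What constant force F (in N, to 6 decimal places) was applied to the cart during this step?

F = 14.876821 N

ẍ = (ẋ'−ẋ)/dt = (0.133021097−-0.228589125)/0.049675 = 7.279521
θ̈ = (θ̇'−θ̇)/dt = (1.064569265−1.542669010)/0.049675 = -9.624555
sinθ=0.043923, cosθ=0.999035
F = (M+m)·ẍ + m·l·cosθ·θ̈ − m·l·sinθ·θ̇² = 17.388207 + -2.484377 − 0.027008 = 14.876821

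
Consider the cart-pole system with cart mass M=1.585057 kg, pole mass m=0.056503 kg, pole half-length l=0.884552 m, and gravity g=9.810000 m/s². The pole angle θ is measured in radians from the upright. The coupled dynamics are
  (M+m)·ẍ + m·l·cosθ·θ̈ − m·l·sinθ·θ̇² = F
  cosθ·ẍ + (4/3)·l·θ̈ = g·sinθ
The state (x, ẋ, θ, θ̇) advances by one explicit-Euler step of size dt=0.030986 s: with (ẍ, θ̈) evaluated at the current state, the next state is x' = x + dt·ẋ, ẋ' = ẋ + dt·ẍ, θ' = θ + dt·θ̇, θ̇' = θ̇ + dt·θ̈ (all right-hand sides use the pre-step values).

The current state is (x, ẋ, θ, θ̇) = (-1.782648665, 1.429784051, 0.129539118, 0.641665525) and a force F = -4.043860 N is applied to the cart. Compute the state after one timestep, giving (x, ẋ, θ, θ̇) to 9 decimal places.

sinθ=0.129177136, cosθ=0.991621534
temp = (F + m·l·θ̇²·sinθ)/(M+m) = (-4.043860 + 0.002658263)/1.641560 = -2.461805683
θ̈ = (g·sinθ − cosθ·temp)/(l·(4/3 − m·cos²θ/(M+m))) = 3.226205160
ẍ = temp − m·l·θ̈·cosθ/(M+m) = -2.559209516
Euler: x'=-1.782648665+0.030986·1.429784051=-1.738345376, ẋ'=1.429784051+0.030986·-2.559209516=1.350484385
       θ'=0.129539118+0.030986·0.641665525=0.149421766, θ̇'=0.641665525+0.030986·3.226205160=0.741632718

(-1.738345376, 1.350484385, 0.149421766, 0.741632718)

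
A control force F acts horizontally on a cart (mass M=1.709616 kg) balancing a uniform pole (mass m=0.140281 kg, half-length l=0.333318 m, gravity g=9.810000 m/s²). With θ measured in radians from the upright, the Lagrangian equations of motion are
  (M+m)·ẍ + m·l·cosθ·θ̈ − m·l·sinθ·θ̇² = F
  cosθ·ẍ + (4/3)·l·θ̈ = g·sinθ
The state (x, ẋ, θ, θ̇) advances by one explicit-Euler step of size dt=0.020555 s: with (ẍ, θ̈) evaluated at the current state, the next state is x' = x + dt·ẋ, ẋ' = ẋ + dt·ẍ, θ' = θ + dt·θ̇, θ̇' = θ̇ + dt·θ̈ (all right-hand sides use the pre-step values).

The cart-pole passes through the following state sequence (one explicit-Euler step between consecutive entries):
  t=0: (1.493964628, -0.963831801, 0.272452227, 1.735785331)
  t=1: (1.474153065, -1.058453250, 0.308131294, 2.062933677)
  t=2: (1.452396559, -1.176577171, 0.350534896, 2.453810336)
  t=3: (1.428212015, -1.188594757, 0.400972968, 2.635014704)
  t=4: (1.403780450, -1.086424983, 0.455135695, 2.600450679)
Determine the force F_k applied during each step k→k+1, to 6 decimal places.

step 0→1:
  ẍ = (ẋ'−ẋ)/dt = (-1.058453250−-0.963831801)/0.020555 = -4.603330
  θ̈ = (θ̇'−θ̇)/dt = (2.062933677−1.735785331)/0.020555 = 15.915755
  sinθ=0.269094, cosθ=0.963114
  F = (M+m)·ẍ + m·l·cosθ·θ̈ − m·l·sinθ·θ̇² = -8.515686 + 0.716741 − 0.037910 = -7.836855
step 1→2:
  ẍ = (ẋ'−ẋ)/dt = (-1.176577171−-1.058453250)/0.020555 = -5.746724
  θ̈ = (θ̇'−θ̇)/dt = (2.453810336−2.062933677)/0.020555 = 19.016135
  sinθ=0.303278, cosθ=0.952902
  F = (M+m)·ẍ + m·l·cosθ·θ̈ − m·l·sinθ·θ̇² = -10.630848 + 0.847282 − 0.060349 = -9.843915
step 2→3:
  ẍ = (ẋ'−ẋ)/dt = (-1.188594757−-1.176577171)/0.020555 = -0.584655
  θ̈ = (θ̇'−θ̇)/dt = (2.635014704−2.453810336)/0.020555 = 8.815586
  sinθ=0.343400, cosθ=0.939189
  F = (M+m)·ẍ + m·l·cosθ·θ̈ − m·l·sinθ·θ̇² = -1.081552 + 0.387134 − 0.096681 = -0.791098
step 3→4:
  ẍ = (ẋ'−ẋ)/dt = (-1.086424983−-1.188594757)/0.020555 = 4.970556
  θ̈ = (θ̇'−θ̇)/dt = (2.600450679−2.635014704)/0.020555 = -1.681539
  sinθ=0.390314, cosθ=0.920682
  F = (M+m)·ẍ + m·l·cosθ·θ̈ − m·l·sinθ·θ̇² = 9.195016 + -0.072389 − 0.126718 = 8.995909

F_0 = -7.836855 N
F_1 = -9.843915 N
F_2 = -0.791098 N
F_3 = 8.995909 N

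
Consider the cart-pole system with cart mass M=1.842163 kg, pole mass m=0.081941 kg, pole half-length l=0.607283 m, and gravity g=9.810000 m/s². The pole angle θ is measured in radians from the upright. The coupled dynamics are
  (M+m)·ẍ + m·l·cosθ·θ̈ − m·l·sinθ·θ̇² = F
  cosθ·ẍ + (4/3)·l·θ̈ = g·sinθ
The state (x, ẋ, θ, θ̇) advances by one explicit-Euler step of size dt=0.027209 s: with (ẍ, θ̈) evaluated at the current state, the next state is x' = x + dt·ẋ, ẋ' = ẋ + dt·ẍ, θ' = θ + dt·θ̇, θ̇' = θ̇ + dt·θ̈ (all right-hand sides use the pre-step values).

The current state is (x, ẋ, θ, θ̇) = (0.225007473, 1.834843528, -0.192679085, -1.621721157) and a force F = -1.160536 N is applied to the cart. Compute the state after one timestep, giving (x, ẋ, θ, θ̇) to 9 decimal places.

sinθ=-0.191489087, cosθ=0.981494743
temp = (F + m·l·θ̇²·sinθ)/(M+m) = (-1.160536 + -0.025060445)/1.924104 = -0.616181061
θ̈ = (g·sinθ − cosθ·temp)/(l·(4/3 − m·cos²θ/(M+m))) = -1.623005274
ẍ = temp − m·l·θ̈·cosθ/(M+m) = -0.574983477
Euler: x'=0.225007473+0.027209·1.834843528=0.274931731, ẋ'=1.834843528+0.027209·-0.574983477=1.819198803
       θ'=-0.192679085+0.027209·-1.621721157=-0.236804496, θ̇'=-1.621721157+0.027209·-1.623005274=-1.665881507

(0.274931731, 1.819198803, -0.236804496, -1.665881507)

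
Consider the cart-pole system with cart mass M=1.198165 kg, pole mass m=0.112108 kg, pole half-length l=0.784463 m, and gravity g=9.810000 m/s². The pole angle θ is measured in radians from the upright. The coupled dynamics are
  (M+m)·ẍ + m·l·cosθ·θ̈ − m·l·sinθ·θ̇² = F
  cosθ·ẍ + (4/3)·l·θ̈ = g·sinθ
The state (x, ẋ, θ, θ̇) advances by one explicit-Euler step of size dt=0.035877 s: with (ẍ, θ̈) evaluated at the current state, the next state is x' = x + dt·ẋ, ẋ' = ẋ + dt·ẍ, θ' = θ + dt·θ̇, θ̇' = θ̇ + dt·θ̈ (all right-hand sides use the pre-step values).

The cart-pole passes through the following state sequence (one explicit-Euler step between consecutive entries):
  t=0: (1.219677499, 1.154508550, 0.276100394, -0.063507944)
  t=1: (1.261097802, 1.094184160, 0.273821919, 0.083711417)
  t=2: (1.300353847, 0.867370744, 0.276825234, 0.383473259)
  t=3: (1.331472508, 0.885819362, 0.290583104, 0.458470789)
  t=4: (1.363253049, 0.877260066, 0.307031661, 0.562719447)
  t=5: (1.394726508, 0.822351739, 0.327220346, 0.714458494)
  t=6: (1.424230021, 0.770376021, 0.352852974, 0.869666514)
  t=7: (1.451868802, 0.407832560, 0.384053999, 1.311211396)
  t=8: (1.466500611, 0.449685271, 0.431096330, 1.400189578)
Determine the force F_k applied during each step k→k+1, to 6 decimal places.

F_0 = -1.856011 N
F_1 = -7.576252 N
F_2 = 0.847073 N
F_3 = -0.073063 N
F_4 = -1.659177 N
F_5 = -1.552376 N
F_6 = -12.247860 N
F_7 = 1.674083 N

step 0→1:
  ẍ = (ẋ'−ẋ)/dt = (1.094184160−1.154508550)/0.035877 = -1.681422
  θ̈ = (θ̇'−θ̇)/dt = (0.083711417−-0.063507944)/0.035877 = 4.103447
  sinθ=0.272606, cosθ=0.962126
  F = (M+m)·ẍ + m·l·cosθ·θ̈ − m·l·sinθ·θ̇² = -2.203122 + 0.347208 − 0.000097 = -1.856011
step 1→2:
  ẍ = (ẋ'−ẋ)/dt = (0.867370744−1.094184160)/0.035877 = -6.321973
  θ̈ = (θ̇'−θ̇)/dt = (0.383473259−0.083711417)/0.035877 = 8.355265
  sinθ=0.270413, cosθ=0.962744
  F = (M+m)·ẍ + m·l·cosθ·θ̈ − m·l·sinθ·θ̇² = -8.283510 + 0.707425 − 0.000167 = -7.576252
step 2→3:
  ẍ = (ẋ'−ẋ)/dt = (0.885819362−0.867370744)/0.035877 = 0.514219
  θ̈ = (θ̇'−θ̇)/dt = (0.458470789−0.383473259)/0.035877 = 2.090407
  sinθ=0.273303, cosθ=0.961928
  F = (M+m)·ẍ + m·l·cosθ·θ̈ − m·l·sinθ·θ̇² = 0.673767 + 0.176841 − 0.003534 = 0.847073
step 3→4:
  ẍ = (ẋ'−ẋ)/dt = (0.877260066−0.885819362)/0.035877 = -0.238573
  θ̈ = (θ̇'−θ̇)/dt = (0.562719447−0.458470789)/0.035877 = 2.905724
  sinθ=0.286511, cosθ=0.958077
  F = (M+m)·ẍ + m·l·cosθ·θ̈ − m·l·sinθ·θ̇² = -0.312596 + 0.244830 − 0.005296 = -0.073063
step 4→5:
  ẍ = (ẋ'−ẋ)/dt = (0.822351739−0.877260066)/0.035877 = -1.530460
  θ̈ = (θ̇'−θ̇)/dt = (0.714458494−0.562719447)/0.035877 = 4.229424
  sinθ=0.302230, cosθ=0.953235
  F = (M+m)·ẍ + m·l·cosθ·θ̈ − m·l·sinθ·θ̇² = -2.005321 + 0.354560 − 0.008416 = -1.659177
step 5→6:
  ẍ = (ẋ'−ẋ)/dt = (0.770376021−0.822351739)/0.035877 = -1.448720
  θ̈ = (θ̇'−θ̇)/dt = (0.869666514−0.714458494)/0.035877 = 4.326115
  sinθ=0.321412, cosθ=0.946939
  F = (M+m)·ẍ + m·l·cosθ·θ̈ − m·l·sinθ·θ̇² = -1.898218 + 0.360271 − 0.014429 = -1.552376
step 6→7:
  ẍ = (ẋ'−ẋ)/dt = (0.407832560−0.770376021)/0.035877 = -10.105178
  θ̈ = (θ̇'−θ̇)/dt = (1.311211396−0.869666514)/0.035877 = 12.307185
  sinθ=0.345576, cosθ=0.938391
  F = (M+m)·ẍ + m·l·cosθ·θ̈ − m·l·sinθ·θ̇² = -13.240542 + 1.015667 − 0.022986 = -12.247860
step 7→8:
  ẍ = (ẋ'−ẋ)/dt = (0.449685271−0.407832560)/0.035877 = 1.166561
  θ̈ = (θ̇'−θ̇)/dt = (1.400189578−1.311211396)/0.035877 = 2.480090
  sinθ=0.374682, cosθ=0.927153
  F = (M+m)·ẍ + m·l·cosθ·θ̈ − m·l·sinθ·θ̇² = 1.528513 + 0.202222 − 0.056652 = 1.674083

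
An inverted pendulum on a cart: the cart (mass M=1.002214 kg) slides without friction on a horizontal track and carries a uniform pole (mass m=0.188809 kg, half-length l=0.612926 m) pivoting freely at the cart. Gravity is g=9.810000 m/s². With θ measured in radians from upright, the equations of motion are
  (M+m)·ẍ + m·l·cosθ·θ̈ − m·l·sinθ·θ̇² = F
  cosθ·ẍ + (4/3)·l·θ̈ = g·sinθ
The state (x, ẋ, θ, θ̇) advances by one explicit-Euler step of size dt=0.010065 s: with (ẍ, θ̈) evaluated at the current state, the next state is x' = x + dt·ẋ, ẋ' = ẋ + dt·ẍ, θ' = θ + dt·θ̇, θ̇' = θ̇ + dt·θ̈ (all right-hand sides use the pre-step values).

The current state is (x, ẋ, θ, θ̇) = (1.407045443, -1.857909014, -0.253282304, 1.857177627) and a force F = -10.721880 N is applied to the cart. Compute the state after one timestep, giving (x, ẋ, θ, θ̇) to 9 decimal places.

sinθ=-0.250582886, cosθ=0.968095149
temp = (F + m·l·θ̇²·sinθ)/(M+m) = (-10.721880 + -0.100020502)/1.191023 = -9.086222938
θ̈ = (g·sinθ − cosθ·temp)/(l·(4/3 − m·cos²θ/(M+m))) = 8.728127479
ẍ = temp − m·l·θ̈·cosθ/(M+m) = -9.907235331
Euler: x'=1.407045443+0.010065·-1.857909014=1.388345589, ẋ'=-1.857909014+0.010065·-9.907235331=-1.957625338
       θ'=-0.253282304+0.010065·1.857177627=-0.234589811, θ̇'=1.857177627+0.010065·8.728127479=1.945026230

(1.388345589, -1.957625338, -0.234589811, 1.945026230)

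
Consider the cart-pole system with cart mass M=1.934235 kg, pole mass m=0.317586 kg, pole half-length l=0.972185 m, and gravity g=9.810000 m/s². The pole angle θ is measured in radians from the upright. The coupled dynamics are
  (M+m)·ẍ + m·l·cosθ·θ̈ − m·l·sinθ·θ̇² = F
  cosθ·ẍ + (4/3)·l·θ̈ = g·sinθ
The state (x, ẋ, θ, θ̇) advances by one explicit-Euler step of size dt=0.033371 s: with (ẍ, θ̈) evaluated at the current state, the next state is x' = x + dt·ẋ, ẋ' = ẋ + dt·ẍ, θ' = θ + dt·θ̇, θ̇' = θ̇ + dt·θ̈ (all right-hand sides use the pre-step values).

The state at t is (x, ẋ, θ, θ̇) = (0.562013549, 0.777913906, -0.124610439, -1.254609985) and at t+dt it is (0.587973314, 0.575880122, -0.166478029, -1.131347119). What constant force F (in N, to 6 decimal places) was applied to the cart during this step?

F = -12.440910 N

ẍ = (ẋ'−ẋ)/dt = (0.575880122−0.777913906)/0.033371 = -6.054172
θ̈ = (θ̇'−θ̇)/dt = (-1.131347119−-1.254609985)/0.033371 = 3.693712
sinθ=-0.124288, cosθ=0.992246
F = (M+m)·ẍ + m·l·cosθ·θ̈ − m·l·sinθ·θ̇² = -13.632912 + 1.131599 − -0.060403 = -12.440910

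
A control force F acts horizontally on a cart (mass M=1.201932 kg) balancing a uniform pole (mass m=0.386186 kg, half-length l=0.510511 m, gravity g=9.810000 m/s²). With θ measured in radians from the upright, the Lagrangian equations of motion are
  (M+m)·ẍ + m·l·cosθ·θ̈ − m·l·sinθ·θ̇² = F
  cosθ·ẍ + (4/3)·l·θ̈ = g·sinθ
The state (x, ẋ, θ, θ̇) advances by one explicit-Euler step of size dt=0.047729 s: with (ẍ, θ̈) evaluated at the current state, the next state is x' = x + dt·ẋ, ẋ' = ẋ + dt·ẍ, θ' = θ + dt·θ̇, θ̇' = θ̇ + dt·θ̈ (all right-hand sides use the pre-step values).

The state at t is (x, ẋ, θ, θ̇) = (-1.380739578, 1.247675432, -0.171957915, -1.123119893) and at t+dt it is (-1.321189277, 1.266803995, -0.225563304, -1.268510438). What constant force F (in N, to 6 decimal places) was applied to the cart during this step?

F = 0.087329 N

ẍ = (ẋ'−ẋ)/dt = (1.266803995−1.247675432)/0.047729 = 0.400774
θ̈ = (θ̇'−θ̇)/dt = (-1.268510438−-1.123119893)/0.047729 = -3.046168
sinθ=-0.171112, cosθ=0.985252
F = (M+m)·ẍ + m·l·cosθ·θ̈ − m·l·sinθ·θ̇² = 0.636477 + -0.591701 − -0.042553 = 0.087329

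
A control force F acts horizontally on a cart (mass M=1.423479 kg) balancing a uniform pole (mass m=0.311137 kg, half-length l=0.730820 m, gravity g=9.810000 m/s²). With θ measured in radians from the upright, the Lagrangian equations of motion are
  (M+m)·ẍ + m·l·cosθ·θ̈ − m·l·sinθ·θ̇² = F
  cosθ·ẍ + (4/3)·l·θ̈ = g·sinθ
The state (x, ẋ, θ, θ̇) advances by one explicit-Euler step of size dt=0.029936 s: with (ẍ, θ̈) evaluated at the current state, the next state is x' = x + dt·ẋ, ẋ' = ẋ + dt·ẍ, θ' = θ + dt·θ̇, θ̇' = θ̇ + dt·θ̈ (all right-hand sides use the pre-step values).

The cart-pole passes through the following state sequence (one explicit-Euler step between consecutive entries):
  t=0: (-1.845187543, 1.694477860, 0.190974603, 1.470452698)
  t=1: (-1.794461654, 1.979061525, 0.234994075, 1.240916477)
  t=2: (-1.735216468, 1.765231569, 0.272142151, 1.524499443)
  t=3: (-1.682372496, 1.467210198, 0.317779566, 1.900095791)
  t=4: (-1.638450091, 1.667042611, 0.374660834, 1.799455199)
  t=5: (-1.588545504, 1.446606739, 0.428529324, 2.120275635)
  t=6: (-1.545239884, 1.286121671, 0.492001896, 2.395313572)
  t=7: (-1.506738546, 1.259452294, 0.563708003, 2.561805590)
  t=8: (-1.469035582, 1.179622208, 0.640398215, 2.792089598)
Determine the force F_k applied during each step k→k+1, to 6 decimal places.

F_0 = 14.684840 N
F_1 = -10.376909 N
F_2 = -14.662718 N
F_3 = 10.596446 N
F_4 = -10.774598 N
F_5 = -7.823733 N
F_6 = -1.047003 N
F_7 = -3.944517 N

step 0→1:
  ẍ = (ẋ'−ẋ)/dt = (1.979061525−1.694477860)/0.029936 = 9.506402
  θ̈ = (θ̇'−θ̇)/dt = (1.240916477−1.470452698)/0.029936 = -7.667565
  sinθ=0.189816, cosθ=0.981820
  F = (M+m)·ẍ + m·l·cosθ·θ̈ − m·l·sinθ·θ̇² = 16.489958 + -1.711793 − 0.093325 = 14.684840
step 1→2:
  ẍ = (ẋ'−ẋ)/dt = (1.765231569−1.979061525)/0.029936 = -7.142903
  θ̈ = (θ̇'−θ̇)/dt = (1.524499443−1.240916477)/0.029936 = 9.472975
  sinθ=0.232837, cosθ=0.972516
  F = (M+m)·ẍ + m·l·cosθ·θ̈ − m·l·sinθ·θ̇² = -12.390194 + 2.094812 − 0.081527 = -10.376909
step 2→3:
  ẍ = (ẋ'−ẋ)/dt = (1.467210198−1.765231569)/0.029936 = -9.955284
  θ̈ = (θ̇'−θ̇)/dt = (1.900095791−1.524499443)/0.029936 = 12.546644
  sinθ=0.268795, cosθ=0.963197
  F = (M+m)·ẍ + m·l·cosθ·θ̈ − m·l·sinθ·θ̇² = -17.268594 + 2.747925 − 0.142049 = -14.662718
step 3→4:
  ẍ = (ẋ'−ẋ)/dt = (1.667042611−1.467210198)/0.029936 = 6.675321
  θ̈ = (θ̇'−θ̇)/dt = (1.799455199−1.900095791)/0.029936 = -3.361858
  sinθ=0.312458, cosθ=0.949932
  F = (M+m)·ẍ + m·l·cosθ·θ̈ − m·l·sinθ·θ̇² = 11.579119 + -0.726162 − 0.256510 = 10.596446
step 4→5:
  ẍ = (ẋ'−ẋ)/dt = (1.446606739−1.667042611)/0.029936 = -7.363571
  θ̈ = (θ̇'−θ̇)/dt = (2.120275635−1.799455199)/0.029936 = 10.716877
  sinθ=0.365957, cosθ=0.930632
  F = (M+m)·ẍ + m·l·cosθ·θ̈ − m·l·sinθ·θ̇² = -12.772969 + 2.267818 − 0.269447 = -10.774598
step 5→6:
  ẍ = (ẋ'−ẋ)/dt = (1.286121671−1.446606739)/0.029936 = -5.360939
  θ̈ = (θ̇'−θ̇)/dt = (2.395313572−2.120275635)/0.029936 = 9.187531
  sinθ=0.415534, cosθ=0.909578
  F = (M+m)·ẍ + m·l·cosθ·θ̈ − m·l·sinθ·θ̇² = -9.299170 + 1.900206 − 0.424769 = -7.823733
step 6→7:
  ẍ = (ẋ'−ẋ)/dt = (1.259452294−1.286121671)/0.029936 = -0.890880
  θ̈ = (θ̇'−θ̇)/dt = (2.561805590−2.395313572)/0.029936 = 5.561599
  sinθ=0.472391, cosθ=0.881389
  F = (M+m)·ẍ + m·l·cosθ·θ̈ − m·l·sinθ·θ̇² = -1.545334 + 1.114626 − 0.616295 = -1.047003
step 7→8:
  ẍ = (ẋ'−ẋ)/dt = (1.179622208−1.259452294)/0.029936 = -2.666692
  θ̈ = (θ̇'−θ̇)/dt = (2.792089598−2.561805590)/0.029936 = 7.692544
  sinθ=0.534324, cosθ=0.845280
  F = (M+m)·ẍ + m·l·cosθ·θ̈ − m·l·sinθ·θ̇² = -4.625686 + 1.478538 − 0.797369 = -3.944517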